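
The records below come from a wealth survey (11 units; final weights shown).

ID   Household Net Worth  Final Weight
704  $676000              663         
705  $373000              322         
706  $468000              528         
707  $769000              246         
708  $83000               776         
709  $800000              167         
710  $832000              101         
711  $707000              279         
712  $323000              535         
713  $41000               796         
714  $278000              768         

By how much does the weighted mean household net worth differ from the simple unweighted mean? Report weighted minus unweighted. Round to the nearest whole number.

Unweighted sum = 676000 + 373000 + 468000 + 769000 + 83000 + 800000 + 832000 + 707000 + 323000 + 41000 + 278000 = 5350000
Unweighted mean = 5350000 / 11 = 486363.64
Weighted sum = 1902810000
Sum of weights = 5181
Weighted mean = 1902810000 / 5181 = 367266.94
Difference (weighted minus unweighted) = -119096.7

-119097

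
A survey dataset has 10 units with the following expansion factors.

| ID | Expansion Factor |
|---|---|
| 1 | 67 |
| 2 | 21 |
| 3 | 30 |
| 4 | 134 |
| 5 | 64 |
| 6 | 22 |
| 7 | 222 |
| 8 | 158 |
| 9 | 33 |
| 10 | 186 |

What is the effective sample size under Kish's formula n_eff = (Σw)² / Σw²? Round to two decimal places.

6.35

Σ wᵢ = 67 + 21 + 30 + 134 + 64 + 22 + 222 + 158 + 33 + 186 = 937
Σ wᵢ² = 4489 + 441 + 900 + 17956 + 4096 + 484 + 49284 + 24964 + 1089 + 34596 = 138299
n_eff = 937² / 138299 = 877969 / 138299 = 6.3483395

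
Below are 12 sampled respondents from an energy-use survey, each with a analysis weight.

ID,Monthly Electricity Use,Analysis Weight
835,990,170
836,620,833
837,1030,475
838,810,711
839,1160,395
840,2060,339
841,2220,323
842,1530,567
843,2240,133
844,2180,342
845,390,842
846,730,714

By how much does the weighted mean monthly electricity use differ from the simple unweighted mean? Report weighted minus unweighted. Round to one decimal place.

-237.6

Unweighted sum = 990 + 620 + 1030 + 810 + 1160 + 2060 + 2220 + 1530 + 2240 + 2180 + 390 + 730 = 15960
Unweighted mean = 15960 / 12 = 1330
Weighted sum = 990×170 + 620×833 + 1030×475 + 810×711 + 1160×395 + 2060×339 + 2220×323 + 1530×567 + 2240×133 + 2180×342 + 390×842 + 730×714
  = 168300 + 516460 + 489250 + 575910 + 458200 + 698340 + 717060 + 867510 + 297920 + 745560 + 328380 + 521220 = 6384110
Sum of weights = 170 + 833 + 475 + 711 + 395 + 339 + 323 + 567 + 133 + 342 + 842 + 714 = 5844
Weighted mean = 6384110 / 5844 = 1092.4213
Difference (weighted minus unweighted) = -237.57871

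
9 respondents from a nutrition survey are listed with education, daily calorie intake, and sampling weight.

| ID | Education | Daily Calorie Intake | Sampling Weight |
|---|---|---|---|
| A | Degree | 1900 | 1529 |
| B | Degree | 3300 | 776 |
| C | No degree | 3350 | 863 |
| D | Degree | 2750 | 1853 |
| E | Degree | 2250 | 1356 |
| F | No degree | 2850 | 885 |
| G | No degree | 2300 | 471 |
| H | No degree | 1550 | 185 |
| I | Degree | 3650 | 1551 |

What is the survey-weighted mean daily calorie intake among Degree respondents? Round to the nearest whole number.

Degree rows: A, B, D, E, I
Weighted sum = 1900×1529 + 3300×776 + 2750×1853 + 2250×1356 + 3650×1551
  = 2905100 + 2560800 + 5095750 + 3051000 + 5661150 = 19273800
Sum of weights = 1529 + 776 + 1853 + 1356 + 1551 = 7065
Weighted mean = 19273800 / 7065 = 2728.0679

2728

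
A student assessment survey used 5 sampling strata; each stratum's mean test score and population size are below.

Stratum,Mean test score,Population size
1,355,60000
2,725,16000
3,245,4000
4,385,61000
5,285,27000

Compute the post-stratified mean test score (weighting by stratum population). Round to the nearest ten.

Σ Nₕ·x̄ₕ = 65060000
Σ Nₕ = 60000 + 16000 + 4000 + 61000 + 27000 = 168000
Overall mean = 65060000 / 168000 = 387.2619

390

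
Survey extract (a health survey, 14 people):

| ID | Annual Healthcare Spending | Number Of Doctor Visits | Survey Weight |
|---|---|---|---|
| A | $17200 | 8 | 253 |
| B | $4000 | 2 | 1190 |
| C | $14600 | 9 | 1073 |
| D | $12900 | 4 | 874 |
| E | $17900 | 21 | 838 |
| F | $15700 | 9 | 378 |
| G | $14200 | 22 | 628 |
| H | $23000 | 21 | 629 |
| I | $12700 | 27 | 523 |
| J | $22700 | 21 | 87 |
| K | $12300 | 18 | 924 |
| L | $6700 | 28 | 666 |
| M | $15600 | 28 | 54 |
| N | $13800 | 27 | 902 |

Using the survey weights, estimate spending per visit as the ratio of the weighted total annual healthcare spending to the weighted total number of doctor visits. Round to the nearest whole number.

828

Σ wᵢ·y = 118105800
Σ wᵢ·x = 142676
Ratio = 118105800 / 142676 = 827.79024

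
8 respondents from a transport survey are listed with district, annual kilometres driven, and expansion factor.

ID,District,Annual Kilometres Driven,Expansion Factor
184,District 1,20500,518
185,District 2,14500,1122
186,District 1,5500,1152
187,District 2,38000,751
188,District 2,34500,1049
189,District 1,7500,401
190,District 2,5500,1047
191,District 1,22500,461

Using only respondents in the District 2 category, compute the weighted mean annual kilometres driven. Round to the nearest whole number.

21858

District 2 rows: 185, 187, 188, 190
Weighted sum = 14500×1122 + 38000×751 + 34500×1049 + 5500×1047
  = 16269000 + 28538000 + 36190500 + 5758500 = 86756000
Sum of weights = 1122 + 751 + 1049 + 1047 = 3969
Weighted mean = 86756000 / 3969 = 21858.403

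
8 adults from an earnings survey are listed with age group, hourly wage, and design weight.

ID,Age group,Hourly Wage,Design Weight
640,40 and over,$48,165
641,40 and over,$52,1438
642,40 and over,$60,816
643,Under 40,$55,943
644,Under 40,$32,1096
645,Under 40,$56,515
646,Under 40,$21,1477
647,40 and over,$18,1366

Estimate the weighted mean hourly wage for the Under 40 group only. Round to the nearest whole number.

Under 40 rows: 643, 644, 645, 646
Weighted sum = 146794
Sum of weights = 4031
Weighted mean = 146794 / 4031 = 36.416274

36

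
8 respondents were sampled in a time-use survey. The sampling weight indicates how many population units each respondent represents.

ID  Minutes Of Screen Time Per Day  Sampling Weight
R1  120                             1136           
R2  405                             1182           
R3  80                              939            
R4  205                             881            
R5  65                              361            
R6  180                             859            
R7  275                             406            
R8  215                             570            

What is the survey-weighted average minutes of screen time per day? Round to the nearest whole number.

Weighted sum = 120×1136 + 405×1182 + 80×939 + 205×881 + 65×361 + 180×859 + 275×406 + 215×570
  = 136320 + 478710 + 75120 + 180605 + 23465 + 154620 + 111650 + 122550 = 1283040
Sum of weights = 1136 + 1182 + 939 + 881 + 361 + 859 + 406 + 570 = 6334
Weighted mean = 1283040 / 6334 = 202.56394

203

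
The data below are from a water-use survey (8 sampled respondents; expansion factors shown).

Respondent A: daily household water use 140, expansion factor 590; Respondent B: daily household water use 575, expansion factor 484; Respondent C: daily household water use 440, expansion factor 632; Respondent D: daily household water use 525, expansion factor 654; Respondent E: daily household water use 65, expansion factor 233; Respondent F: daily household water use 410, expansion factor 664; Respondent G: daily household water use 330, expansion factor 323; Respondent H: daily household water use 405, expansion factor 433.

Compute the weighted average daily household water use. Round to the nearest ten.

Weighted sum = 140×590 + 575×484 + 440×632 + 525×654 + 65×233 + 410×664 + 330×323 + 405×433
  = 82600 + 278300 + 278080 + 343350 + 15145 + 272240 + 106590 + 175365 = 1551670
Sum of weights = 590 + 484 + 632 + 654 + 233 + 664 + 323 + 433 = 4013
Weighted mean = 1551670 / 4013 = 386.66085

390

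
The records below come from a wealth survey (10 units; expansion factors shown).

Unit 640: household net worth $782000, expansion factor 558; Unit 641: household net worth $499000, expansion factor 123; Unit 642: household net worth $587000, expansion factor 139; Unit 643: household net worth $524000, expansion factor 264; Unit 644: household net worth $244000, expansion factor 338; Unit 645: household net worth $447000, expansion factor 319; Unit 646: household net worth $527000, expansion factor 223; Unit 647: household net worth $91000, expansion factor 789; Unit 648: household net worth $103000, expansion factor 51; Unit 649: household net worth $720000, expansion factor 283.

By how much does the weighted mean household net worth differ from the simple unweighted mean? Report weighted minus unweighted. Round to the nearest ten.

-17980

Unweighted sum = 4524000
Unweighted mean = 4524000 / 10 = 452400
Weighted sum = 782000×558 + 499000×123 + 587000×139 + 524000×264 + 244000×338 + 447000×319 + 527000×223 + 91000×789 + 103000×51 + 720000×283
  = 436356000 + 61377000 + 81593000 + 138336000 + 82472000 + 142593000 + 117521000 + 71799000 + 5253000 + 203760000 = 1341060000
Sum of weights = 558 + 123 + 139 + 264 + 338 + 319 + 223 + 789 + 51 + 283 = 3087
Weighted mean = 1341060000 / 3087 = 434421.77
Difference (weighted minus unweighted) = -17978.231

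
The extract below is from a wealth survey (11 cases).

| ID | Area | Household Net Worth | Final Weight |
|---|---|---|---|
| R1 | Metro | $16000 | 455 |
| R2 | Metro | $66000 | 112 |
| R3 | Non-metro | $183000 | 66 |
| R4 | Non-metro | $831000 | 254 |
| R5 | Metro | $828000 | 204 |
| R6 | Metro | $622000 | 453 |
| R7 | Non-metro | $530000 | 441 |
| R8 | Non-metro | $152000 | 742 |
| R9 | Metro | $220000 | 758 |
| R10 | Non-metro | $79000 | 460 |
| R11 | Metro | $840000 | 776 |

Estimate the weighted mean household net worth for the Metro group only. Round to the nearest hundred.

465500

Metro rows: R1, R2, R5, R6, R9, R11
Weighted sum = 16000×455 + 66000×112 + 828000×204 + 622000×453 + 220000×758 + 840000×776
  = 1283950000
Sum of weights = 2758
Weighted mean = 1283950000 / 2758 = 465536.62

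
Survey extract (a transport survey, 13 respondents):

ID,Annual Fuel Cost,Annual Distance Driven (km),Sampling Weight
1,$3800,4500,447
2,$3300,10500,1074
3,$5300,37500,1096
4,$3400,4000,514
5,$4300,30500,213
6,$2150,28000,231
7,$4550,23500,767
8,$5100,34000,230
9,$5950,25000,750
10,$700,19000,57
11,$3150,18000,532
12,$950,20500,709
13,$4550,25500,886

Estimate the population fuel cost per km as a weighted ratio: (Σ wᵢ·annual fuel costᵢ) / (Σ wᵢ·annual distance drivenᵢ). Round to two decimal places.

0.18

Σ wᵢ·y = 29757650
Σ wᵢ·x = 161790000
Ratio = 29757650 / 161790000 = 0.18392762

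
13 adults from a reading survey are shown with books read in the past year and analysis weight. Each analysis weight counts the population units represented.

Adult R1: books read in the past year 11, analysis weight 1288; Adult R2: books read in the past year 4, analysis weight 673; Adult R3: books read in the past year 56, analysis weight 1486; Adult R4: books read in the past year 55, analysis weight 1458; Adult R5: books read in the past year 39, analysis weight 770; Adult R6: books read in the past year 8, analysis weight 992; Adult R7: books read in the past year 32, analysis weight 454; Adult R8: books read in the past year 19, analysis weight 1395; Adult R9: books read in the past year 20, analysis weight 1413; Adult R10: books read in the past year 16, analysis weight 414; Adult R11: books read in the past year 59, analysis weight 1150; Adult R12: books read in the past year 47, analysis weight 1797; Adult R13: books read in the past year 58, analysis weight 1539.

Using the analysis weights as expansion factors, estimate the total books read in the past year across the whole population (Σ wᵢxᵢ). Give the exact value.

535720

Weighted total = 535720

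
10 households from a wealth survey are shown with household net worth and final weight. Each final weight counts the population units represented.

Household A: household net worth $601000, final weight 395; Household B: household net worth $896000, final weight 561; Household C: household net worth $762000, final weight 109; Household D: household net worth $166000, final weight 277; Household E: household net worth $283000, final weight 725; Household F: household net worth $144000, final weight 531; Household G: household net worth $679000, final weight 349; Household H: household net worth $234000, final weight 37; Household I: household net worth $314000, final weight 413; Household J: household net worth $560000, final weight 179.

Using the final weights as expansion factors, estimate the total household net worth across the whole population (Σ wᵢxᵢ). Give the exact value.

1626281000

Weighted total = 601000×395 + 896000×561 + 762000×109 + 166000×277 + 283000×725 + 144000×531 + 679000×349 + 234000×37 + 314000×413 + 560000×179
  = 237395000 + 502656000 + 83058000 + 45982000 + 205175000 + 76464000 + 236971000 + 8658000 + 129682000 + 100240000 = 1626281000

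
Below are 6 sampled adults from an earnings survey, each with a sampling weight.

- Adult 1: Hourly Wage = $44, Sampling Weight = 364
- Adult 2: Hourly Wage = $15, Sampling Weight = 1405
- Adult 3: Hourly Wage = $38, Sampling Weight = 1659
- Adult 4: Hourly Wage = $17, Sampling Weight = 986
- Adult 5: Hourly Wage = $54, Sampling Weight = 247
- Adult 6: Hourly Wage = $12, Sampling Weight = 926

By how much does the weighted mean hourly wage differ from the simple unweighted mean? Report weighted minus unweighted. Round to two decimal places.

Unweighted sum = 180
Unweighted mean = 180 / 6 = 30
Weighted sum = 44×364 + 15×1405 + 38×1659 + 17×986 + 54×247 + 12×926
  = 16016 + 21075 + 63042 + 16762 + 13338 + 11112 = 141345
Sum of weights = 364 + 1405 + 1659 + 986 + 247 + 926 = 5587
Weighted mean = 141345 / 5587 = 25.298908
Difference (weighted minus unweighted) = -4.7010918

-4.70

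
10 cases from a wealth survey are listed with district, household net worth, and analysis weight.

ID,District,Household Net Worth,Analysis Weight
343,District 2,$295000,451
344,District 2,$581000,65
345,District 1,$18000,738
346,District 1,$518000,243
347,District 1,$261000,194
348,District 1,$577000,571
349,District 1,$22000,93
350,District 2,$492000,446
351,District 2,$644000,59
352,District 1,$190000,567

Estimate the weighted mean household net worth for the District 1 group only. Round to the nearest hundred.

261400

District 1 rows: 345, 346, 347, 348, 349, 352
Weighted sum = 18000×738 + 518000×243 + 261000×194 + 577000×571 + 22000×93 + 190000×567
  = 13284000 + 125874000 + 50634000 + 329467000 + 2046000 + 107730000 = 629035000
Sum of weights = 2406
Weighted mean = 629035000 / 2406 = 261444.31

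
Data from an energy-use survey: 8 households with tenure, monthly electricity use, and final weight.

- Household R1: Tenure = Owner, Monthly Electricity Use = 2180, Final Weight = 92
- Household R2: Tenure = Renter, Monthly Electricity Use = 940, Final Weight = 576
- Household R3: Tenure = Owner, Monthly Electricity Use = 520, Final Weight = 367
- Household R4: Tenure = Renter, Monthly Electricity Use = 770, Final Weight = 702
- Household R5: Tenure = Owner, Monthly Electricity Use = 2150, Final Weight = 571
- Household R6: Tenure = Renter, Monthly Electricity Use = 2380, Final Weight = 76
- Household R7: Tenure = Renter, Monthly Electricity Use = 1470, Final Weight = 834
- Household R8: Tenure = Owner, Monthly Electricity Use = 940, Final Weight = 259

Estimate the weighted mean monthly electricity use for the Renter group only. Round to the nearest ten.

1140

Renter rows: R2, R4, R6, R7
Weighted sum = 940×576 + 770×702 + 2380×76 + 1470×834
  = 541440 + 540540 + 180880 + 1225980 = 2488840
Sum of weights = 2188
Weighted mean = 2488840 / 2188 = 1137.4954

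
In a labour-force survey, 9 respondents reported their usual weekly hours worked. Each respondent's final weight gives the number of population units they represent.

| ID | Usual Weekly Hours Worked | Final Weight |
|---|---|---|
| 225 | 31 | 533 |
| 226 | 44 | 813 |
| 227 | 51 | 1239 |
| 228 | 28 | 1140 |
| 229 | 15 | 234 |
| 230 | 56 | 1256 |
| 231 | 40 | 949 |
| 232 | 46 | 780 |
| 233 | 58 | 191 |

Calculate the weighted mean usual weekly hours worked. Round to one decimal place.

42.9

Weighted sum = 306168
Sum of weights = 533 + 813 + 1239 + 1140 + 234 + 1256 + 949 + 780 + 191 = 7135
Weighted mean = 306168 / 7135 = 42.910722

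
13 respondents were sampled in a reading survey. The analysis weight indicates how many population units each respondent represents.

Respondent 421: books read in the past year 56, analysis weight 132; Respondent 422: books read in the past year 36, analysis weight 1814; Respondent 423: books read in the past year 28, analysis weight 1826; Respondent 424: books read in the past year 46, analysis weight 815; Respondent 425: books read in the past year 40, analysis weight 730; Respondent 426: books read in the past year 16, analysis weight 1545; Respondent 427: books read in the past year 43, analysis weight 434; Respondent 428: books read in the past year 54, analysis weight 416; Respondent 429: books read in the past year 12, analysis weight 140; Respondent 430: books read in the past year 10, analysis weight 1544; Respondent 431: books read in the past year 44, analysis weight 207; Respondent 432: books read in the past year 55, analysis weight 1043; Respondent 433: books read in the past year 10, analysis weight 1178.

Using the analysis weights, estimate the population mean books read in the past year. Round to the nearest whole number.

Weighted sum = 351733
Sum of weights = 11824
Weighted mean = 351733 / 11824 = 29.747378

30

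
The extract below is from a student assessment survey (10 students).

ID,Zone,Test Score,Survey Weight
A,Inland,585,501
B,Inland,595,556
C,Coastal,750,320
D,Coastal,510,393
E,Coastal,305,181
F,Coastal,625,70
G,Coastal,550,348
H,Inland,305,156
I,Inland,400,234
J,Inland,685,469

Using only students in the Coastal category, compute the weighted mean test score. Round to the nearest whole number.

Coastal rows: C, D, E, F, G
Weighted sum = 750×320 + 510×393 + 305×181 + 625×70 + 550×348
  = 730785
Sum of weights = 320 + 393 + 181 + 70 + 348 = 1312
Weighted mean = 730785 / 1312 = 557.00076

557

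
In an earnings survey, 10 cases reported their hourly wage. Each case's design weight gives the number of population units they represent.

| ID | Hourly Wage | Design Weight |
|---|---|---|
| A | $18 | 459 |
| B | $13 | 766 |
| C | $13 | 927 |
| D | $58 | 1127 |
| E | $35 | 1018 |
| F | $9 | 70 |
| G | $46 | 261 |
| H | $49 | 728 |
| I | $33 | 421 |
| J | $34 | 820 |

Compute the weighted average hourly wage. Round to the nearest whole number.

34

Weighted sum = 18×459 + 13×766 + 13×927 + 58×1127 + 35×1018 + 9×70 + 46×261 + 49×728 + 33×421 + 34×820
  = 8262 + 9958 + 12051 + 65366 + 35630 + 630 + 12006 + 35672 + 13893 + 27880 = 221348
Sum of weights = 459 + 766 + 927 + 1127 + 1018 + 70 + 261 + 728 + 421 + 820 = 6597
Weighted mean = 221348 / 6597 = 33.552827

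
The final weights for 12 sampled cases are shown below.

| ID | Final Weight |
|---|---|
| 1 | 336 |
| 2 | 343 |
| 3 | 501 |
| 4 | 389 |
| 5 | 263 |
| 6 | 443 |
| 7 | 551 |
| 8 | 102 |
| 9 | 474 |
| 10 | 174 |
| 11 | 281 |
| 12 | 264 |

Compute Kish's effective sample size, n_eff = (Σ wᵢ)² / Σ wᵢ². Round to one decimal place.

Σ wᵢ = 336 + 343 + 501 + 389 + 263 + 443 + 551 + 102 + 474 + 174 + 281 + 264 = 4121
Σ wᵢ² = 1615899
n_eff = 4121² / 1615899 = 16982641 / 1615899 = 10.509717

10.5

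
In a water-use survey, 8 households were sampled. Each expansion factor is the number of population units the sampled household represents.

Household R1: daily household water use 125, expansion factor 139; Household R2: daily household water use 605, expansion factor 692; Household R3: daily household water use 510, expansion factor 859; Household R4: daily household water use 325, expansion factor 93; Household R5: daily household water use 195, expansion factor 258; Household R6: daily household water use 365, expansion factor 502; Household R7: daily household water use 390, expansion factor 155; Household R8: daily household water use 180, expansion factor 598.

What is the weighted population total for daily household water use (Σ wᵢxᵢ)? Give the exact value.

1305980

Weighted total = 125×139 + 605×692 + 510×859 + 325×93 + 195×258 + 365×502 + 390×155 + 180×598
  = 17375 + 418660 + 438090 + 30225 + 50310 + 183230 + 60450 + 107640 = 1305980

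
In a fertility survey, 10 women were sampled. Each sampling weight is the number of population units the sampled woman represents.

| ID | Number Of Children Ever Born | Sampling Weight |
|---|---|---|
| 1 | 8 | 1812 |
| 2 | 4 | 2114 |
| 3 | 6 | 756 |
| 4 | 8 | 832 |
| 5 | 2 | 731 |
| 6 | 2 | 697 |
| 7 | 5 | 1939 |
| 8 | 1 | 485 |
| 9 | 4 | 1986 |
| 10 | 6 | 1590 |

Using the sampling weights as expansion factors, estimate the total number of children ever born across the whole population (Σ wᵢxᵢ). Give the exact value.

64664

Weighted total = 8×1812 + 4×2114 + 6×756 + 8×832 + 2×731 + 2×697 + 5×1939 + 1×485 + 4×1986 + 6×1590
  = 14496 + 8456 + 4536 + 6656 + 1462 + 1394 + 9695 + 485 + 7944 + 9540 = 64664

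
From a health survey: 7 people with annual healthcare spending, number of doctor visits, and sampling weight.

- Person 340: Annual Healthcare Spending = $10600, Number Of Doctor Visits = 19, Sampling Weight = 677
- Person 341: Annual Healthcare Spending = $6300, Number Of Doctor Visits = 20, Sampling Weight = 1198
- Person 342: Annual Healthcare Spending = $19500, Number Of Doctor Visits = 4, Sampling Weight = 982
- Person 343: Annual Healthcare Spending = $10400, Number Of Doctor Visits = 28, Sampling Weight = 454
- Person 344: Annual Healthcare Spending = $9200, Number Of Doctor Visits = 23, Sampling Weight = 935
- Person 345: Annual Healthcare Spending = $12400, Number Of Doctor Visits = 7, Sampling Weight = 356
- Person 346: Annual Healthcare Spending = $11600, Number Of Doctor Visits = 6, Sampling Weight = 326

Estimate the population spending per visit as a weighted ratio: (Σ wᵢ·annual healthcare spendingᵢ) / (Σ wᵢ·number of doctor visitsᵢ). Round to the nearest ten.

Σ wᵢ·y = 10600×677 + 6300×1198 + 19500×982 + 10400×454 + 9200×935 + 12400×356 + 11600×326
  = 7176200 + 7547400 + 19149000 + 4721600 + 8602000 + 4414400 + 3781600 = 55392200
Σ wᵢ·x = 19×677 + 20×1198 + 4×982 + 28×454 + 23×935 + 7×356 + 6×326
  = 12863 + 23960 + 3928 + 12712 + 21505 + 2492 + 1956 = 79416
Ratio = 55392200 / 79416 = 697.49421

700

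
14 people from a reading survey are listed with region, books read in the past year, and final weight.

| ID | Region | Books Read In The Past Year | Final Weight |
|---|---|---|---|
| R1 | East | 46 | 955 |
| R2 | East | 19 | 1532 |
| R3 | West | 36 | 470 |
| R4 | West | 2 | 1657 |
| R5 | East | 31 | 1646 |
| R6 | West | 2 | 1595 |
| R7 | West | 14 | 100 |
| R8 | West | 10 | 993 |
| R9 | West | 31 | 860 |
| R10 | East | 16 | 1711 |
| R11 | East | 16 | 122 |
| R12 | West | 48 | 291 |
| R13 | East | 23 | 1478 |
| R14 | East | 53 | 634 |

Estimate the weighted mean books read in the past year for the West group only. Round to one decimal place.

West rows: R3, R4, R6, R7, R8, R9, R12
Weighted sum = 36×470 + 2×1657 + 2×1595 + 14×100 + 10×993 + 31×860 + 48×291
  = 16920 + 3314 + 3190 + 1400 + 9930 + 26660 + 13968 = 75382
Sum of weights = 470 + 1657 + 1595 + 100 + 993 + 860 + 291 = 5966
Weighted mean = 75382 / 5966 = 12.635267

12.6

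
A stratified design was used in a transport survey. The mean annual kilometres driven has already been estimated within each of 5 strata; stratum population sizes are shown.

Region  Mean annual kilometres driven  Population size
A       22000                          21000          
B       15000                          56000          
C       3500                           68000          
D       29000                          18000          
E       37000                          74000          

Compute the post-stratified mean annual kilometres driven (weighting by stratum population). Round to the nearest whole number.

20253

Σ Nₕ·x̄ₕ = 22000×21000 + 15000×56000 + 3500×68000 + 29000×18000 + 37000×74000
  = 4800000000
Σ Nₕ = 21000 + 56000 + 68000 + 18000 + 74000 = 237000
Overall mean = 4800000000 / 237000 = 20253.165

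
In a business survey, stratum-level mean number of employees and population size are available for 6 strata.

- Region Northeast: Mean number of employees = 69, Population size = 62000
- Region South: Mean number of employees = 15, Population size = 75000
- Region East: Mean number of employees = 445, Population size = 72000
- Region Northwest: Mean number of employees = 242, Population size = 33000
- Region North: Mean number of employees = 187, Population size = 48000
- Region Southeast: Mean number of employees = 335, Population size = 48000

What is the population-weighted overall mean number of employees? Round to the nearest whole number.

209

Σ Nₕ·x̄ₕ = 69×62000 + 15×75000 + 445×72000 + 242×33000 + 187×48000 + 335×48000
  = 70485000
Σ Nₕ = 62000 + 75000 + 72000 + 33000 + 48000 + 48000 = 338000
Overall mean = 70485000 / 338000 = 208.5355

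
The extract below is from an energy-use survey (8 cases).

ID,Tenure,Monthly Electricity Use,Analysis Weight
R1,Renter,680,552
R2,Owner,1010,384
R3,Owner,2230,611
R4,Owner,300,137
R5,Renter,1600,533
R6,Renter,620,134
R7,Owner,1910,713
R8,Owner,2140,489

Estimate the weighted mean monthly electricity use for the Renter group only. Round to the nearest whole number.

1076

Renter rows: R1, R5, R6
Weighted sum = 680×552 + 1600×533 + 620×134
  = 375360 + 852800 + 83080 = 1311240
Sum of weights = 552 + 533 + 134 = 1219
Weighted mean = 1311240 / 1219 = 1075.6686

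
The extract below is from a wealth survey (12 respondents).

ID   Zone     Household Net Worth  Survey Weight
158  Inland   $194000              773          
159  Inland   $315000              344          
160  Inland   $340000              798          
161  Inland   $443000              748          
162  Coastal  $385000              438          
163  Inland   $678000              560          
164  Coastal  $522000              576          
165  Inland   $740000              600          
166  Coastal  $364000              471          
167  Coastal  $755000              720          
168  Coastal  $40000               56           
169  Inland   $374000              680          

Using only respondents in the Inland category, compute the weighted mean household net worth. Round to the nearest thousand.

Inland rows: 158, 159, 160, 161, 163, 165, 169
Weighted sum = 194000×773 + 315000×344 + 340000×798 + 443000×748 + 678000×560 + 740000×600 + 374000×680
  = 1939006000
Sum of weights = 4503
Weighted mean = 1939006000 / 4503 = 430603.15

431000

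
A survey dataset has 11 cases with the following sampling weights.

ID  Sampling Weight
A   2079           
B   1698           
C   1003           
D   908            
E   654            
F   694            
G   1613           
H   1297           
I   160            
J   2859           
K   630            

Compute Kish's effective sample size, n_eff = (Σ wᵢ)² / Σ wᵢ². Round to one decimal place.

8.1

Σ wᵢ = 2079 + 1698 + 1003 + 908 + 654 + 694 + 1613 + 1297 + 160 + 2859 + 630 = 13595
Σ wᵢ² = 22825629
n_eff = 13595² / 22825629 = 184824025 / 22825629 = 8.097215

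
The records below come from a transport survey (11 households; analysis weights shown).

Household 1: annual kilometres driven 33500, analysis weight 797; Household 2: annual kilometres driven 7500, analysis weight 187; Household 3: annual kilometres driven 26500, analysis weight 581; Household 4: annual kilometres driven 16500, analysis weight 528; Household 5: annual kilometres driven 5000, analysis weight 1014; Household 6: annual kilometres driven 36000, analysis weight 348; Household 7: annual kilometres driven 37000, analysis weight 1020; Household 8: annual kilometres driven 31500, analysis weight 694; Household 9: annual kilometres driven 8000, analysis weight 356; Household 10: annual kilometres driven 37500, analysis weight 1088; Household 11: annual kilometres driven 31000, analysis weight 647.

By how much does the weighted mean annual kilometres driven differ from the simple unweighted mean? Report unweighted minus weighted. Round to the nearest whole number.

-2054

Unweighted sum = 33500 + 7500 + 26500 + 16500 + 5000 + 36000 + 37000 + 31500 + 8000 + 37500 + 31000 = 270000
Unweighted mean = 270000 / 11 = 24545.455
Weighted sum = 33500×797 + 7500×187 + 26500×581 + 16500×528 + 5000×1014 + 36000×348 + 37000×1020 + 31500×694 + 8000×356 + 37500×1088 + 31000×647
  = 26699500 + 1402500 + 15396500 + 8712000 + 5070000 + 12528000 + 37740000 + 21861000 + 2848000 + 40800000 + 20057000 = 193114500
Sum of weights = 797 + 187 + 581 + 528 + 1014 + 348 + 1020 + 694 + 356 + 1088 + 647 = 7260
Weighted mean = 193114500 / 7260 = 26599.793
Difference (unweighted minus weighted) = -2054.3388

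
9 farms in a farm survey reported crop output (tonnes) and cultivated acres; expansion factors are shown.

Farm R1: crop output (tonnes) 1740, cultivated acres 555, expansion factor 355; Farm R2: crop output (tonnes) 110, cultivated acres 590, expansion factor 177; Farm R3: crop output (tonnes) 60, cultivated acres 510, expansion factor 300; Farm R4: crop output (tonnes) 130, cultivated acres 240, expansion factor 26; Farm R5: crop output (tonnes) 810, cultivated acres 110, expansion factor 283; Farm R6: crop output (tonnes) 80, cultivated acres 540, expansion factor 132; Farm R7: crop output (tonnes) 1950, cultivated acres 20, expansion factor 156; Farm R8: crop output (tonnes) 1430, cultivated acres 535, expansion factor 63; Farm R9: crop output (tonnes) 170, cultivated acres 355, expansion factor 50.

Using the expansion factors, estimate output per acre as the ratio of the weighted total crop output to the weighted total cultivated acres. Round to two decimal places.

2.11

Σ wᵢ·y = 1740×355 + 110×177 + 60×300 + 130×26 + 810×283 + 80×132 + 1950×156 + 1430×63 + 170×50
  = 617700 + 19470 + 18000 + 3380 + 229230 + 10560 + 304200 + 90090 + 8500 = 1301130
Σ wᵢ·x = 555×355 + 590×177 + 510×300 + 240×26 + 110×283 + 540×132 + 20×156 + 535×63 + 355×50
  = 197025 + 104430 + 153000 + 6240 + 31130 + 71280 + 3120 + 33705 + 17750 = 617680
Ratio = 1301130 / 617680 = 2.1064791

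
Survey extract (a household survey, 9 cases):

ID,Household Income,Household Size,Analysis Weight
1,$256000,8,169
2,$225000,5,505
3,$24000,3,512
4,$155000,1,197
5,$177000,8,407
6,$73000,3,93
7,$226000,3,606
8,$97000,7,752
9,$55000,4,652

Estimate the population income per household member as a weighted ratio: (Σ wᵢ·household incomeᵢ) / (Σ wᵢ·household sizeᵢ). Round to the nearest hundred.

Σ wᵢ·y = 256000×169 + 225000×505 + 24000×512 + 155000×197 + 177000×407 + 73000×93 + 226000×606 + 97000×752 + 55000×652
  = 43264000 + 113625000 + 12288000 + 30535000 + 72039000 + 6789000 + 136956000 + 72944000 + 35860000 = 524300000
Σ wᵢ·x = 8×169 + 5×505 + 3×512 + 1×197 + 8×407 + 3×93 + 3×606 + 7×752 + 4×652
  = 1352 + 2525 + 1536 + 197 + 3256 + 279 + 1818 + 5264 + 2608 = 18835
Ratio = 524300000 / 18835 = 27836.475

27800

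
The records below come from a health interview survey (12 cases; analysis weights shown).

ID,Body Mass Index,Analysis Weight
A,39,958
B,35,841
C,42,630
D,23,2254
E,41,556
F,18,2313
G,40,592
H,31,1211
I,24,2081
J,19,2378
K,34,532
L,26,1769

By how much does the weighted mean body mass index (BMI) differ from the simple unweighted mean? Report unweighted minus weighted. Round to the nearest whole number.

Unweighted sum = 39 + 35 + 42 + 23 + 41 + 18 + 40 + 31 + 24 + 19 + 34 + 26 = 372
Unweighted mean = 372 / 12 = 31
Weighted sum = 429958
Sum of weights = 16115
Weighted mean = 429958 / 16115 = 26.680608
Difference (unweighted minus weighted) = 4.3193919

4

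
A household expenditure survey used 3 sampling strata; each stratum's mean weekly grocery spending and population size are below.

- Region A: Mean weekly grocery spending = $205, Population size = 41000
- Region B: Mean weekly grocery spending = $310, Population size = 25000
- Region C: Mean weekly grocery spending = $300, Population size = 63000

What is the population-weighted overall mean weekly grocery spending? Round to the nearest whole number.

272

Σ Nₕ·x̄ₕ = 35055000
Σ Nₕ = 41000 + 25000 + 63000 = 129000
Overall mean = 35055000 / 129000 = 271.74419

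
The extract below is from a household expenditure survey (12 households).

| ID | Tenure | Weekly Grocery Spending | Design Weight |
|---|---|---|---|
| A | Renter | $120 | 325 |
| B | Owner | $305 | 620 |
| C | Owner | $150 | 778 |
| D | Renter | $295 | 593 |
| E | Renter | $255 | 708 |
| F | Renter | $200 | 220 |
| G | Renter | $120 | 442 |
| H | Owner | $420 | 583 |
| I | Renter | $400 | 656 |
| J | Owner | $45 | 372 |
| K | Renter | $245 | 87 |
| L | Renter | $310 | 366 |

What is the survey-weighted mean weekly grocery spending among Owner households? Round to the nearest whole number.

Owner rows: B, C, H, J
Weighted sum = 305×620 + 150×778 + 420×583 + 45×372
  = 189100 + 116700 + 244860 + 16740 = 567400
Sum of weights = 620 + 778 + 583 + 372 = 2353
Weighted mean = 567400 / 2353 = 241.13897

241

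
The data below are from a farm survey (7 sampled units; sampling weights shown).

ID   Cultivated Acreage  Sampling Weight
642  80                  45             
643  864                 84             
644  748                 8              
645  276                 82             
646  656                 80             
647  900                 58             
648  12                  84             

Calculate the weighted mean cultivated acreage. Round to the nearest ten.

Weighted sum = 210480
Sum of weights = 441
Weighted mean = 210480 / 441 = 477.27891

480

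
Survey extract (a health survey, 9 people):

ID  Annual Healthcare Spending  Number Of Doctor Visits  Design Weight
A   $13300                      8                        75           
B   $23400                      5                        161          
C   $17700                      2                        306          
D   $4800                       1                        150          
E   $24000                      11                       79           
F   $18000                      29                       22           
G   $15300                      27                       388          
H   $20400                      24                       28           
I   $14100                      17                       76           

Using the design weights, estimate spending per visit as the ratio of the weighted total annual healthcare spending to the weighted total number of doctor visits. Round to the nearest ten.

1290

Σ wᵢ·y = 13300×75 + 23400×161 + 17700×306 + 4800×150 + 24000×79 + 18000×22 + 15300×388 + 20400×28 + 14100×76
  = 997500 + 3767400 + 5416200 + 720000 + 1896000 + 396000 + 5936400 + 571200 + 1071600 = 20772300
Σ wᵢ·x = 8×75 + 5×161 + 2×306 + 1×150 + 11×79 + 29×22 + 27×388 + 24×28 + 17×76
  = 16114
Ratio = 20772300 / 16114 = 1289.084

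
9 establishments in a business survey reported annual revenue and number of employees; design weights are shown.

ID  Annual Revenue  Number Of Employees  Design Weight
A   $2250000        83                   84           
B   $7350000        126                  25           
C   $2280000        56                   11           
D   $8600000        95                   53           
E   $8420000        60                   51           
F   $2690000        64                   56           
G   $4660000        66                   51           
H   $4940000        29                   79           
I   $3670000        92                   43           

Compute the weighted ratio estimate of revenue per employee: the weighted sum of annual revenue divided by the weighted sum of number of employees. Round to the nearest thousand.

Σ wᵢ·y = 2250000×84 + 7350000×25 + 2280000×11 + 8600000×53 + 8420000×51 + 2690000×56 + 4660000×51 + 4940000×79 + 3670000×43
  = 189000000 + 183750000 + 25080000 + 455800000 + 429420000 + 150640000 + 237660000 + 390260000 + 157810000 = 2219420000
Σ wᵢ·x = 83×84 + 126×25 + 56×11 + 95×53 + 60×51 + 64×56 + 66×51 + 29×79 + 92×43
  = 6972 + 3150 + 616 + 5035 + 3060 + 3584 + 3366 + 2291 + 3956 = 32030
Ratio = 2219420000 / 32030 = 69291.914

69000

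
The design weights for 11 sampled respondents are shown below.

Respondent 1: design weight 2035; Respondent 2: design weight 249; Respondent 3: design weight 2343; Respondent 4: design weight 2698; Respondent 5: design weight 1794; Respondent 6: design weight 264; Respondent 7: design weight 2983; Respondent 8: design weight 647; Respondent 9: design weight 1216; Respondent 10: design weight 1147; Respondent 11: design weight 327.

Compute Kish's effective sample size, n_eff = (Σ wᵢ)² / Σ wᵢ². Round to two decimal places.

Σ wᵢ = 2035 + 249 + 2343 + 2698 + 1794 + 264 + 2983 + 647 + 1216 + 1147 + 327 = 15703
Σ wᵢ² = 32478303
n_eff = 15703² / 32478303 = 246584209 / 32478303 = 7.592275

7.59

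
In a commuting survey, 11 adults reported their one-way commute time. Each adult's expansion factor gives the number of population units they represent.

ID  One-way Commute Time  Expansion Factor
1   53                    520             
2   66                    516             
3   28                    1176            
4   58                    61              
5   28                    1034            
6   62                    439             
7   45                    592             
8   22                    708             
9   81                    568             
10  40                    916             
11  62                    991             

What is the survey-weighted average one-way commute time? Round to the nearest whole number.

45

Weighted sum = 53×520 + 66×516 + 28×1176 + 58×61 + 28×1034 + 62×439 + 45×592 + 22×708 + 81×568 + 40×916 + 62×991
  = 27560 + 34056 + 32928 + 3538 + 28952 + 27218 + 26640 + 15576 + 46008 + 36640 + 61442 = 340558
Sum of weights = 520 + 516 + 1176 + 61 + 1034 + 439 + 592 + 708 + 568 + 916 + 991 = 7521
Weighted mean = 340558 / 7521 = 45.280947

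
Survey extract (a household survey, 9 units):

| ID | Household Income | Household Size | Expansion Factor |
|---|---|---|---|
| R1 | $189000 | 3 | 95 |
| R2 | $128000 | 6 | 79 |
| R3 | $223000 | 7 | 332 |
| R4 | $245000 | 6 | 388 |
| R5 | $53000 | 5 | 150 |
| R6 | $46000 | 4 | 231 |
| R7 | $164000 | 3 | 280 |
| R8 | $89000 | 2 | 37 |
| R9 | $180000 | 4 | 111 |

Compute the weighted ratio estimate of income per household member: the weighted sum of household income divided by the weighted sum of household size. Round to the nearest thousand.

Σ wᵢ·y = 189000×95 + 128000×79 + 223000×332 + 245000×388 + 53000×150 + 46000×231 + 164000×280 + 89000×37 + 180000×111
  = 17955000 + 10112000 + 74036000 + 95060000 + 7950000 + 10626000 + 45920000 + 3293000 + 19980000 = 284932000
Σ wᵢ·x = 3×95 + 6×79 + 7×332 + 6×388 + 5×150 + 4×231 + 3×280 + 2×37 + 4×111
  = 285 + 474 + 2324 + 2328 + 750 + 924 + 840 + 74 + 444 = 8443
Ratio = 284932000 / 8443 = 33747.72

34000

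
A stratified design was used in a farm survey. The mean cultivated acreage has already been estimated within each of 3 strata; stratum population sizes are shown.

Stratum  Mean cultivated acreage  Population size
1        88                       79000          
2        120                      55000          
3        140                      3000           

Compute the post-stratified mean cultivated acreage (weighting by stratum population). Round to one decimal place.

102.0

Σ Nₕ·x̄ₕ = 88×79000 + 120×55000 + 140×3000
  = 13972000
Σ Nₕ = 79000 + 55000 + 3000 = 137000
Overall mean = 13972000 / 137000 = 101.9854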